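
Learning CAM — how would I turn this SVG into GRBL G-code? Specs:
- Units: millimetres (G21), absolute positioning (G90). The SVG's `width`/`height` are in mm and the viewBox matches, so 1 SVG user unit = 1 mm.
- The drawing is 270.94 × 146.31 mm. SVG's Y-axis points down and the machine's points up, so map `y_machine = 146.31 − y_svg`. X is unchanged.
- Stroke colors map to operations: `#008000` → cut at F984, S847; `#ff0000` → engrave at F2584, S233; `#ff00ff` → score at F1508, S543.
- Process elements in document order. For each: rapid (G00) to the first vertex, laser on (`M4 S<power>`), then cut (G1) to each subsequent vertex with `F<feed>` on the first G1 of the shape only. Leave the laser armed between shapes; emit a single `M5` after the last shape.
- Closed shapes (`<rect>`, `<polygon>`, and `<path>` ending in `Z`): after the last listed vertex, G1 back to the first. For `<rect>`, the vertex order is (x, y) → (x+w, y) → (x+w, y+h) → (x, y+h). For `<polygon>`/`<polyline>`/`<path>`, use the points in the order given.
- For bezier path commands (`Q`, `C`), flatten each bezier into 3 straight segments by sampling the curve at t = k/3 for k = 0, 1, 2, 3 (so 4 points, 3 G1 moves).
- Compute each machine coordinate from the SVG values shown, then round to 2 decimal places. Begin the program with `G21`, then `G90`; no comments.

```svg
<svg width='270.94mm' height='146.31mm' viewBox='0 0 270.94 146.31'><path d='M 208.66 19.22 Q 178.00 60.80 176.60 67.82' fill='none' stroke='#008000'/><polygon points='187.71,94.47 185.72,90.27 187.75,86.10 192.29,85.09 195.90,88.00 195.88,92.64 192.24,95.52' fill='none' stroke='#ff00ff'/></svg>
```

G21
G90
G00 X208.66 Y127.09
M4 S847
G1 X191.47 Y103.21 F984
G1 X180.78 Y87.01
G1 X176.60 Y78.49
G00 X187.71 Y51.84
M4 S543
G1 X185.72 Y56.04 F1508
G1 X187.75 Y60.21
G1 X192.29 Y61.22
G1 X195.90 Y58.31
G1 X195.88 Y53.67
G1 X192.24 Y50.79
G1 X187.71 Y51.84
M5

Since the viewBox matches the mm dimensions, user units are millimetres directly. The only transform is the Y-flip y_m = 146.31 − y_svg.

Shape 1 is a quadratic bezier drawn with `<path>`. Its stroke #008000 means cut at S847, F984. After flipping Y the toolpath is (208.66,127.09) → (191.47,103.21) → (180.78,87.01) → (176.60,78.49).

Shape 2 is a regular polygon drawn with `<polygon>`. Its stroke #ff00ff means score at S543, F1508. After flipping Y the toolpath is (187.71,51.84) → (185.72,56.04) → (187.75,60.21) → (192.29,61.22) → (195.90,58.31) → (195.88,53.67) → (192.24,50.79) → (187.71,51.84), returning to the start.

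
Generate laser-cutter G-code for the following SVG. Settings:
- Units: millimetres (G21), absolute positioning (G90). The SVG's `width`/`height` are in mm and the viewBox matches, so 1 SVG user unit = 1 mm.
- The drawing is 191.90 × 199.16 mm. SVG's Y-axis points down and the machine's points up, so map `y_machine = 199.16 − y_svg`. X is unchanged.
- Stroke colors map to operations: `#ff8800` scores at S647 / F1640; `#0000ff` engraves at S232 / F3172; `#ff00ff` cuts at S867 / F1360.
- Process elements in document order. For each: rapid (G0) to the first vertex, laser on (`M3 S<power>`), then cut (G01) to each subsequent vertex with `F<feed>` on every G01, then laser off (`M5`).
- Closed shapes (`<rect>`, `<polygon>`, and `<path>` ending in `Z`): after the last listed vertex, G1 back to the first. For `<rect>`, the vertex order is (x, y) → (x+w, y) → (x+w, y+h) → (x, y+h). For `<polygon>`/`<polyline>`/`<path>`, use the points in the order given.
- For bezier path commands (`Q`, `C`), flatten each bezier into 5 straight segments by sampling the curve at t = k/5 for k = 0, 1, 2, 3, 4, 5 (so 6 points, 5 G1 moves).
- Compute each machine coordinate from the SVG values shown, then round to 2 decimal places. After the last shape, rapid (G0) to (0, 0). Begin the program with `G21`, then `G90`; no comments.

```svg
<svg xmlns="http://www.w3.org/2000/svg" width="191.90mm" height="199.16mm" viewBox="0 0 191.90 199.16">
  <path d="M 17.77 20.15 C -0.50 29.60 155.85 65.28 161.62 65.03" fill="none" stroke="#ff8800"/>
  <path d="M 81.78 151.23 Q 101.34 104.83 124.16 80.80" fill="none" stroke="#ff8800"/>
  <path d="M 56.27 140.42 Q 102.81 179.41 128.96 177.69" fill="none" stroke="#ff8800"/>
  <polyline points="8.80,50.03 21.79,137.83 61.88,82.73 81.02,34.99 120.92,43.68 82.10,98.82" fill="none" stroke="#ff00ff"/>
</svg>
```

Since the viewBox matches the mm dimensions, user units are millimetres directly. The only transform is the Y-flip y_m = 199.16 − y_svg.

Shape 1 is a cubic bezier drawn with `<path>`. Its stroke #ff8800 means score at S647, F1640. After flipping Y the toolpath is (17.77,179.01) → (25.16,170.69) → (58.85,159.06) → (103.23,147.10) → (142.69,137.79) → (161.62,134.13).

Shape 2 is a quadratic bezier drawn with `<path>`. Its stroke #ff8800 means score at S647, F1640. After flipping Y the toolpath is (81.78,47.93) → (89.73,65.60) → (97.95,81.47) → (106.43,95.56) → (115.16,107.85) → (124.16,118.36).

Shape 3 is a quadratic bezier drawn with `<path>`. Its stroke #ff8800 means score at S647, F1640. After flipping Y the toolpath is (56.27,58.74) → (74.07,44.77) → (90.24,34.06) → (104.78,26.61) → (117.68,22.41) → (128.96,21.47).

Shape 4 is a open polyline drawn with `<polyline>`. Its stroke #ff00ff means cut at S867, F1360. After flipping Y the toolpath is (8.80,149.13) → (21.79,61.33) → (61.88,116.43) → (81.02,164.17) → (120.92,155.48) → (82.10,100.34).

G21
G90
G0 X17.77 Y179.01
M3 S647
G01 X25.16 Y170.69 F1640
G01 X58.85 Y159.06 F1640
G01 X103.23 Y147.10 F1640
G01 X142.69 Y137.79 F1640
G01 X161.62 Y134.13 F1640
M5
G0 X81.78 Y47.93
M3 S647
G01 X89.73 Y65.60 F1640
G01 X97.95 Y81.47 F1640
G01 X106.43 Y95.56 F1640
G01 X115.16 Y107.85 F1640
G01 X124.16 Y118.36 F1640
M5
G0 X56.27 Y58.74
M3 S647
G01 X74.07 Y44.77 F1640
G01 X90.24 Y34.06 F1640
G01 X104.78 Y26.61 F1640
G01 X117.68 Y22.41 F1640
G01 X128.96 Y21.47 F1640
M5
G0 X8.80 Y149.13
M3 S867
G01 X21.79 Y61.33 F1360
G01 X61.88 Y116.43 F1360
G01 X81.02 Y164.17 F1360
G01 X120.92 Y155.48 F1360
G01 X82.10 Y100.34 F1360
M5
G0 X0.00 Y0.00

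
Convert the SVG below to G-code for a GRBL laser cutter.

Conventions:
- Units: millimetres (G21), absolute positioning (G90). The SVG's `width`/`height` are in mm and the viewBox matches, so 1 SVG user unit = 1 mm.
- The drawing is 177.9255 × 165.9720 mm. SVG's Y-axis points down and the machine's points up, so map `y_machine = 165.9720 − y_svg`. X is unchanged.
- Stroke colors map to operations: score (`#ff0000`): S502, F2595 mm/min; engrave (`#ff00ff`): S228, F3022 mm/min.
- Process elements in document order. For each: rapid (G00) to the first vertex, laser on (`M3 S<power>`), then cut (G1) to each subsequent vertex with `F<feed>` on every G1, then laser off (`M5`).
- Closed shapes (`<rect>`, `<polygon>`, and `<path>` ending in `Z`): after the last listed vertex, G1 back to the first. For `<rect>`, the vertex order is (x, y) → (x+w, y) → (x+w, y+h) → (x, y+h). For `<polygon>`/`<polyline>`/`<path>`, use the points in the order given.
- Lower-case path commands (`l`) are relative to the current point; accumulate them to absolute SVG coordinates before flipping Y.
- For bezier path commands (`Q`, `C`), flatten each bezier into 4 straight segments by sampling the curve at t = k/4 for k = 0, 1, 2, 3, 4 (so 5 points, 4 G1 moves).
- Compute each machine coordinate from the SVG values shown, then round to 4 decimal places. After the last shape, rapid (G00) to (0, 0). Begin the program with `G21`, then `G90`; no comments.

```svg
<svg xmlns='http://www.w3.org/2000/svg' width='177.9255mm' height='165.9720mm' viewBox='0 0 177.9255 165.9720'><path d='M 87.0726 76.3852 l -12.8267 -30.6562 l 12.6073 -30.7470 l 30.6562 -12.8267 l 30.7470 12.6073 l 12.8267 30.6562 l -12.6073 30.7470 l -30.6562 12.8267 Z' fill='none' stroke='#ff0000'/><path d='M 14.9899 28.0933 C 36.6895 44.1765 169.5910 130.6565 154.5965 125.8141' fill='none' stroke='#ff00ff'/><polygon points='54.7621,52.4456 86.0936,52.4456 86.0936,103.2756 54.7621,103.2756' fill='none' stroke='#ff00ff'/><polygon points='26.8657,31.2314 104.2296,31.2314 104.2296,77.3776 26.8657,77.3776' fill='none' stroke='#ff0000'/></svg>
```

viewBox `0 0 177.9255 165.9720` with mm width/height → 1 unit = 1 mm. Flip: y_m = 165.9720 − y_svg.

**Shape 1** — `<path>` regular polygon, stroke `#ff0000` → score (S502, F2595). Machine vertices: (87.0726,89.5868) → (74.2459,120.2430) → (86.8532,150.9900) → (117.5094,163.8167) → (148.2564,151.2094) → (161.0831,120.5532) → (148.4758,89.8062) → (117.8196,76.9795) → (87.0726,89.5868). Closed: final G1 returns to the first vertex.

**Shape 2** — `<path>` cubic bezier, stroke `#ff00ff` → engrave (S228, F3022). Control points (SVG): P0=(14.9899,28.0933), P1=(36.6895,44.1765), P2=(169.5910,130.6565), P3=(154.5965,125.8141); sampled at t=k/4. Machine vertices: (14.9899,137.8787) → (48.0666,115.1438) → (98.5535,81.1712) → (142.1603,51.1222) → (154.5965,40.1579). Open path.

**Shape 3** — `<polygon>` rectangle, stroke `#ff00ff` → engrave (S228, F3022). Machine vertices: (54.7621,113.5264) → (86.0936,113.5264) → (86.0936,62.6964) → (54.7621,62.6964) → (54.7621,113.5264). Closed: final G1 returns to the first vertex.

**Shape 4** — `<polygon>` rectangle, stroke `#ff0000` → score (S502, F2595). Machine vertices: (26.8657,134.7406) → (104.2296,134.7406) → (104.2296,88.5944) → (26.8657,88.5944) → (26.8657,134.7406). Closed: final G1 returns to the first vertex.

G21
G90
G00 X87.0726 Y89.5868
M3 S502
G1 X74.2459 Y120.2430 F2595
G1 X86.8532 Y150.9900 F2595
G1 X117.5094 Y163.8167 F2595
G1 X148.2564 Y151.2094 F2595
G1 X161.0831 Y120.5532 F2595
G1 X148.4758 Y89.8062 F2595
G1 X117.8196 Y76.9795 F2595
G1 X87.0726 Y89.5868 F2595
M5
G00 X14.9899 Y137.8787
M3 S228
G1 X48.0666 Y115.1438 F3022
G1 X98.5535 Y81.1712 F3022
G1 X142.1603 Y51.1222 F3022
G1 X154.5965 Y40.1579 F3022
M5
G00 X54.7621 Y113.5264
M3 S228
G1 X86.0936 Y113.5264 F3022
G1 X86.0936 Y62.6964 F3022
G1 X54.7621 Y62.6964 F3022
G1 X54.7621 Y113.5264 F3022
M5
G00 X26.8657 Y134.7406
M3 S502
G1 X104.2296 Y134.7406 F2595
G1 X104.2296 Y88.5944 F2595
G1 X26.8657 Y88.5944 F2595
G1 X26.8657 Y134.7406 F2595
M5
G00 X0.0000 Y0.0000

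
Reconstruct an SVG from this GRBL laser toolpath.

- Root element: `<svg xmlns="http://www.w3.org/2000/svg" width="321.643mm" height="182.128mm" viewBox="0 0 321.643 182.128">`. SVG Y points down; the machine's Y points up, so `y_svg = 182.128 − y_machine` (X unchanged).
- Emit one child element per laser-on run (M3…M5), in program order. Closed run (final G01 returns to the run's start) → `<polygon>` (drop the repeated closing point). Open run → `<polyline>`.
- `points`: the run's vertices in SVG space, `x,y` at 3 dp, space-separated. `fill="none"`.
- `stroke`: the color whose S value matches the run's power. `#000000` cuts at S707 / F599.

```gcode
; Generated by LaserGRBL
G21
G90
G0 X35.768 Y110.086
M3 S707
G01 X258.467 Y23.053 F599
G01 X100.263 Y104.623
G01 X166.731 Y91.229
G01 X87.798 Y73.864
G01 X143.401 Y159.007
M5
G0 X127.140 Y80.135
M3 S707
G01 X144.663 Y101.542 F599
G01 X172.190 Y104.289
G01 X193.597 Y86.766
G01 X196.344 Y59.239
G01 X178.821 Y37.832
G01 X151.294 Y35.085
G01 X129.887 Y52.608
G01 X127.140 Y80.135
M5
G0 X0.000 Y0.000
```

Machine Y-up, SVG Y-down with viewBox height 182.128, so y_svg = 182.128 − y_machine; X carries over. Every run uses S707, so all elements get stroke `#000000` (cut).

Run 1: The run is open, so emit a `<polyline>` with points (Y-flipped): 35.768,72.042 258.467,159.075 100.263,77.505 166.731,90.899 87.798,108.264 143.401,23.121.

Run 2: The run returns to its start, so emit a `<polygon>` with points (Y-flipped): 127.140,101.993 144.663,80.586 172.190,77.839 193.597,95.362 196.344,122.889 178.821,144.296 151.294,147.043 129.887,129.520.

<svg xmlns="http://www.w3.org/2000/svg" width="321.643mm" height="182.128mm" viewBox="0 0 321.643 182.128">
  <polyline points="35.768,72.042 258.467,159.075 100.263,77.505 166.731,90.899 87.798,108.264 143.401,23.121" fill="none" stroke="#000000"/>
  <polygon points="127.140,101.993 144.663,80.586 172.190,77.839 193.597,95.362 196.344,122.889 178.821,144.296 151.294,147.043 129.887,129.520" fill="none" stroke="#000000"/>
</svg>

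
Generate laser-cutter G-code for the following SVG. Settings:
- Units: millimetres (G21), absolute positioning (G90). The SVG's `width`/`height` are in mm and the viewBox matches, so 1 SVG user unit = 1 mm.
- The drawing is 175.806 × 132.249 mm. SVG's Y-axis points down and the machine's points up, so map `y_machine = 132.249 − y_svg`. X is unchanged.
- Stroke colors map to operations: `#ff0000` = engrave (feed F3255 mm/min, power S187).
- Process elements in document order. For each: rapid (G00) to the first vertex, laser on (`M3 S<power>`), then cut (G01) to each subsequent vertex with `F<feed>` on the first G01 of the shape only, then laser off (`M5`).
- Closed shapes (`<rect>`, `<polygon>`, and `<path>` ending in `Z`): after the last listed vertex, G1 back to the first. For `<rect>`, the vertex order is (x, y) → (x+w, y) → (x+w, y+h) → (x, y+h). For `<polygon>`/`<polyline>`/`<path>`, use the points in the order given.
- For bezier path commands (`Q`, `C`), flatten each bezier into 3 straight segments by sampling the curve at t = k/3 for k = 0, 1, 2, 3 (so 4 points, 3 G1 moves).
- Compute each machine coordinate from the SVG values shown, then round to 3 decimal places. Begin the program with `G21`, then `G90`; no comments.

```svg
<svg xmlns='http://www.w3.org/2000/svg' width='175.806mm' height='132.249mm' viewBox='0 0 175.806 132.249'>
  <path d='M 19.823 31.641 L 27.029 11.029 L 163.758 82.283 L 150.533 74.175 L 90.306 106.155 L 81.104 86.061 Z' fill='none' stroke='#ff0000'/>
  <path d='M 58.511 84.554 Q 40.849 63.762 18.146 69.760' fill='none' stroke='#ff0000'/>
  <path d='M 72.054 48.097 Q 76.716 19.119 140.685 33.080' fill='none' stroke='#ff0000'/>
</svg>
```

1 u = 1 mm; y_m = 132.249 − y.

[1] `<path>` closed polygon, #ff0000→engrave S187 F3255: (19.823,100.608) → (27.029,121.220) → (163.758,49.966) → (150.533,58.074) → (90.306,26.094) → (81.104,46.188) → (19.823,100.608) (closed)

[2] `<path>` quadratic bezier, #ff0000→engrave S187 F3255: (58.511,47.695) → (46.176,58.580) → (32.721,63.511) → (18.146,62.489)

[3] `<path>` quadratic bezier, #ff0000→engrave S187 F3255: (72.054,84.152) → (81.752,98.700) → (104.629,103.705) → (140.685,99.169)

G21
G90
G00 X19.823 Y100.608
M3 S187
G01 X27.029 Y121.220 F3255
G01 X163.758 Y49.966
G01 X150.533 Y58.074
G01 X90.306 Y26.094
G01 X81.104 Y46.188
G01 X19.823 Y100.608
M5
G00 X58.511 Y47.695
M3 S187
G01 X46.176 Y58.580 F3255
G01 X32.721 Y63.511
G01 X18.146 Y62.489
M5
G00 X72.054 Y84.152
M3 S187
G01 X81.752 Y98.700 F3255
G01 X104.629 Y103.705
G01 X140.685 Y99.169
M5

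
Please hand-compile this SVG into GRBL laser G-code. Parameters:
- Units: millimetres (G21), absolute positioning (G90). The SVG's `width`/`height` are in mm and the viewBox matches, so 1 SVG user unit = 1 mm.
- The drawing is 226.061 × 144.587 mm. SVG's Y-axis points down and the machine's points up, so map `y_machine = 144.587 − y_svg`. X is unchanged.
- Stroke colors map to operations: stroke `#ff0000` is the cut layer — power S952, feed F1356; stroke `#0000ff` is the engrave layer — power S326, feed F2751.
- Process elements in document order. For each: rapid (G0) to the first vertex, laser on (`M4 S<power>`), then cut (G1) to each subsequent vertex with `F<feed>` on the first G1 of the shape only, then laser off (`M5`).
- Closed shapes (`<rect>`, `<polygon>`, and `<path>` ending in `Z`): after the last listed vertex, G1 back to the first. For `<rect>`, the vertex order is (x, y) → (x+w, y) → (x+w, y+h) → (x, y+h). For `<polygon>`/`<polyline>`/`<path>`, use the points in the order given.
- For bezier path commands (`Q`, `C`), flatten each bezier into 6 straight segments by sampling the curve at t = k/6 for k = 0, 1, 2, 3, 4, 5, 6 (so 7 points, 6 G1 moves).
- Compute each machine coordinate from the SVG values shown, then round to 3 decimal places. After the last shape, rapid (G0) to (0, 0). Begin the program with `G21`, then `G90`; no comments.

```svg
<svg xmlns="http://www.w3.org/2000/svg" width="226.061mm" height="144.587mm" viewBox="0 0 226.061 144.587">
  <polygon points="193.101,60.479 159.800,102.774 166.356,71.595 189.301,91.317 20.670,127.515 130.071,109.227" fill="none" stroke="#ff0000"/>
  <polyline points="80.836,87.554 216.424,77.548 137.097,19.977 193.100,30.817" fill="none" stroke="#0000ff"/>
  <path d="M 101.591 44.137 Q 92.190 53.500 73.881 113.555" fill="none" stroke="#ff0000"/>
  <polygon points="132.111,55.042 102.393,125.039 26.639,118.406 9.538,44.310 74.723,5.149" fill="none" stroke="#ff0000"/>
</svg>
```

G21
G90
G0 X193.101 Y84.108
M4 S952
G1 X159.800 Y41.813 F1356
G1 X166.356 Y72.992
G1 X189.301 Y53.270
G1 X20.670 Y17.072
G1 X130.071 Y35.360
G1 X193.101 Y84.108
M5
G0 X80.836 Y57.033
M4 S326
G1 X216.424 Y67.039 F2751
G1 X137.097 Y124.610
G1 X193.100 Y113.770
M5
G0 X101.591 Y100.450
M4 S952
G1 X98.210 Y95.921 F1356
G1 X94.334 Y88.576
G1 X89.963 Y78.414
G1 X85.097 Y65.436
G1 X79.737 Y49.642
G1 X73.881 Y31.032
M5
G0 X132.111 Y89.545
M4 S952
G1 X102.393 Y19.548 F1356
G1 X26.639 Y26.181
G1 X9.538 Y100.277
G1 X74.723 Y139.438
G1 X132.111 Y89.545
M5
G0 X0.000 Y0.000

viewBox `0 0 226.061 144.587` with mm width/height → 1 unit = 1 mm. Flip: y_m = 144.587 − y_svg.

**Shape 1** — `<polygon>` closed polygon, stroke `#ff0000` → cut (S952, F1356). Machine vertices: (193.101,84.108) → (159.800,41.813) → (166.356,72.992) → (189.301,53.270) → (20.670,17.072) → (130.071,35.360) → (193.101,84.108). Closed: final G1 returns to the first vertex.

**Shape 2** — `<polyline>` open polyline, stroke `#0000ff` → engrave (S326, F2751). Machine vertices: (80.836,57.033) → (216.424,67.039) → (137.097,124.610) → (193.100,113.770). Open path.

**Shape 3** — `<path>` quadratic bezier, stroke `#ff0000` → cut (S952, F1356). Control points (SVG): P0=(101.591,44.137), P1=(92.190,53.500), P2=(73.881,113.555); sampled at t=k/6. Machine vertices: (101.591,100.450) → (98.210,95.921) → (94.334,88.576) → (89.963,78.414) → (85.097,65.436) → (79.737,49.642) → (73.881,31.032). Open path.

**Shape 4** — `<polygon>` regular polygon, stroke `#ff0000` → cut (S952, F1356). Machine vertices: (132.111,89.545) → (102.393,19.548) → (26.639,26.181) → (9.538,100.277) → (74.723,139.438) → (132.111,89.545). Closed: final G1 returns to the first vertex.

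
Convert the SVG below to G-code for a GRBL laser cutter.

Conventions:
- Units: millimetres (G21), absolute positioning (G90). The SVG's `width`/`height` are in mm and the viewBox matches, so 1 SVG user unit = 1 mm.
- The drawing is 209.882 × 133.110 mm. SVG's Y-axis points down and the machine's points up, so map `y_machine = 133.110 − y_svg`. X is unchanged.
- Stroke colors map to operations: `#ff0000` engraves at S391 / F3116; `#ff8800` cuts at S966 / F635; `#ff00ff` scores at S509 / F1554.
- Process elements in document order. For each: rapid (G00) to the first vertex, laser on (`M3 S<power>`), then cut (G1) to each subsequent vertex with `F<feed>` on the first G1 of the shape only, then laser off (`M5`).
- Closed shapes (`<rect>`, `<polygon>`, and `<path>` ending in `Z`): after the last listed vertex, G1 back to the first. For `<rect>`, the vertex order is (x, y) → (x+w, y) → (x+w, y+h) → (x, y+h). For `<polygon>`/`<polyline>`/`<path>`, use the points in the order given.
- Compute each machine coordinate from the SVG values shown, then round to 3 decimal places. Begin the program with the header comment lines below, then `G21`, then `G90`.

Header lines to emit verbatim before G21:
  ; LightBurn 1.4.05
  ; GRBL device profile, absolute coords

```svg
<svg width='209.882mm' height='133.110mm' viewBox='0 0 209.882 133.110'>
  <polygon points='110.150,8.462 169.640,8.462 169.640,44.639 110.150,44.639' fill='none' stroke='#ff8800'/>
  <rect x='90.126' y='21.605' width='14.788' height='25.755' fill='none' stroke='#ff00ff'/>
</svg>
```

viewBox `0 0 209.882 133.110` with mm width/height → 1 unit = 1 mm. Flip: y_m = 133.110 − y_svg.

**Shape 1** — `<polygon>` rectangle, stroke `#ff8800` → cut (S966, F635). Machine vertices: (110.150,124.648) → (169.640,124.648) → (169.640,88.471) → (110.150,88.471) → (110.150,124.648). Closed: final G1 returns to the first vertex.

**Shape 2** — `<rect>` rectangle, stroke `#ff00ff` → score (S509, F1554). Machine vertices: (90.126,111.505) → (104.914,111.505) → (104.914,85.750) → (90.126,85.750) → (90.126,111.505). Closed: final G1 returns to the first vertex.

; LightBurn 1.4.05
; GRBL device profile, absolute coords
G21
G90
G00 X110.150 Y124.648
M3 S966
G1 X169.640 Y124.648 F635
G1 X169.640 Y88.471
G1 X110.150 Y88.471
G1 X110.150 Y124.648
M5
G00 X90.126 Y111.505
M3 S509
G1 X104.914 Y111.505 F1554
G1 X104.914 Y85.750
G1 X90.126 Y85.750
G1 X90.126 Y111.505
M5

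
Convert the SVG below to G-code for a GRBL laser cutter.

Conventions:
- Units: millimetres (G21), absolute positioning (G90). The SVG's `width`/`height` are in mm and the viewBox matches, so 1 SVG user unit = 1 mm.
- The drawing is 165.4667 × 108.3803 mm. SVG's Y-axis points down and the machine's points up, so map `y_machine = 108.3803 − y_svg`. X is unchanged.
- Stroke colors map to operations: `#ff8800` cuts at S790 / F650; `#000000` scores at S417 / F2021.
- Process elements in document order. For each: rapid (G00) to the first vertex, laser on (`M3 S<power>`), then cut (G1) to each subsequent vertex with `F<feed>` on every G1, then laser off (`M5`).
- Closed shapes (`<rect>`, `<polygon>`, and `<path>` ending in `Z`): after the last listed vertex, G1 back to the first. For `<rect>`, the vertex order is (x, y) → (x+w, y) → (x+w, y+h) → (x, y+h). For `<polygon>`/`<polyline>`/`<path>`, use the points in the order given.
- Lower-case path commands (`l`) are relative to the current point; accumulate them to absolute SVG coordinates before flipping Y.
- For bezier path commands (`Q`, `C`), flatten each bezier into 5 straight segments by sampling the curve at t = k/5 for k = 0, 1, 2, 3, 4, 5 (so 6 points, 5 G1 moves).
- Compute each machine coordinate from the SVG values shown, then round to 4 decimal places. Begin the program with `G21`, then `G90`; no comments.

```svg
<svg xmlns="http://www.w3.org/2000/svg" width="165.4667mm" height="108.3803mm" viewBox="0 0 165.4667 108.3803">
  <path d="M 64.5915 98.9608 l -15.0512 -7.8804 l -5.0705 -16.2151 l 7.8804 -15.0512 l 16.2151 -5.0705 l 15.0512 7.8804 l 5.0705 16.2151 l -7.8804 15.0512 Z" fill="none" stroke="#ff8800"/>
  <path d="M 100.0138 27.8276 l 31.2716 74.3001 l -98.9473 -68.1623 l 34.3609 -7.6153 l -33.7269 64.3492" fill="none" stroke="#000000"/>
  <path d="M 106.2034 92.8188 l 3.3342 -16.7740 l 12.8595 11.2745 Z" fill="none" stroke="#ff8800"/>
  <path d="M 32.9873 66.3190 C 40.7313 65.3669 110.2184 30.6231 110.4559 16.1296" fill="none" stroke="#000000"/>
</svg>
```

Since the viewBox matches the mm dimensions, user units are millimetres directly. The only transform is the Y-flip y_m = 108.3803 − y_svg.

Shape 1 is a regular polygon drawn with `<path>`. Its stroke #ff8800 means cut at S790, F650. After flipping Y the toolpath is (64.5915,9.4195) → (49.5403,17.2999) → (44.4698,33.5150) → (52.3502,48.5662) → (68.5653,53.6367) → (83.6165,45.7563) → (88.6870,29.5412) → (80.8066,14.4900) → (64.5915,9.4195), returning to the start.

Shape 2 is a open polyline drawn with `<path>`. Its stroke #000000 means score at S417, F2021. After flipping Y the toolpath is (100.0138,80.5527) → (131.2854,6.2526) → (32.3381,74.4149) → (66.6990,82.0302) → (32.9721,17.6810).

Shape 3 is a regular polygon drawn with `<path>`. Its stroke #ff8800 means cut at S790, F650. After flipping Y the toolpath is (106.2034,15.5615) → (109.5376,32.3355) → (122.3971,21.0610) → (106.2034,15.5615), returning to the start.

Shape 4 is a cubic bezier drawn with `<path>`. Its stroke #000000 means score at S417, F2021. After flipping Y the toolpath is (32.9873,42.0613) → (43.9949,46.2552) → (63.5333,55.9651) → (85.3146,68.5970) → (103.0514,81.5569) → (110.4559,92.2507).

G21
G90
G00 X64.5915 Y9.4195
M3 S790
G1 X49.5403 Y17.2999 F650
G1 X44.4698 Y33.5150 F650
G1 X52.3502 Y48.5662 F650
G1 X68.5653 Y53.6367 F650
G1 X83.6165 Y45.7563 F650
G1 X88.6870 Y29.5412 F650
G1 X80.8066 Y14.4900 F650
G1 X64.5915 Y9.4195 F650
M5
G00 X100.0138 Y80.5527
M3 S417
G1 X131.2854 Y6.2526 F2021
G1 X32.3381 Y74.4149 F2021
G1 X66.6990 Y82.0302 F2021
G1 X32.9721 Y17.6810 F2021
M5
G00 X106.2034 Y15.5615
M3 S790
G1 X109.5376 Y32.3355 F650
G1 X122.3971 Y21.0610 F650
G1 X106.2034 Y15.5615 F650
M5
G00 X32.9873 Y42.0613
M3 S417
G1 X43.9949 Y46.2552 F2021
G1 X63.5333 Y55.9651 F2021
G1 X85.3146 Y68.5970 F2021
G1 X103.0514 Y81.5569 F2021
G1 X110.4559 Y92.2507 F2021
M5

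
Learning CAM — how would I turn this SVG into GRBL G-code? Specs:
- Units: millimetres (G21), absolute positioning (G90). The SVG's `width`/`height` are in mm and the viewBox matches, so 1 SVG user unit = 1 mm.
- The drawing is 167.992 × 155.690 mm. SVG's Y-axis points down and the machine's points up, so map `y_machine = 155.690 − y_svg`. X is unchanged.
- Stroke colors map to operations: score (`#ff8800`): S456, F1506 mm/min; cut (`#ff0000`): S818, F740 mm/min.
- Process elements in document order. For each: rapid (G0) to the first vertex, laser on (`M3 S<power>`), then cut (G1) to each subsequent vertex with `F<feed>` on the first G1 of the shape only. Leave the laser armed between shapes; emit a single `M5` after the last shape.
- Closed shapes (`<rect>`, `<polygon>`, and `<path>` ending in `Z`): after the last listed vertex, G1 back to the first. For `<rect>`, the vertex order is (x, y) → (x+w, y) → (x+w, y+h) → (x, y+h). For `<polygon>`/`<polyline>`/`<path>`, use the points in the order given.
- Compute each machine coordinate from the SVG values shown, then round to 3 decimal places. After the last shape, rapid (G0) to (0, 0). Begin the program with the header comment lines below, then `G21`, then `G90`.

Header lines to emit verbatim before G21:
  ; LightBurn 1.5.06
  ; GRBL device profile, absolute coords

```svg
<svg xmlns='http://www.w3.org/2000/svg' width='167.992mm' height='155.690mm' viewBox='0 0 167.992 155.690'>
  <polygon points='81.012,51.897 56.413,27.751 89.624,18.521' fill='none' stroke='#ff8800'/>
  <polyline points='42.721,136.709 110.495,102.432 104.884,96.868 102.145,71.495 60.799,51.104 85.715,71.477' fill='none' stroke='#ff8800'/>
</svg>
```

; LightBurn 1.5.06
; GRBL device profile, absolute coords
G21
G90
G0 X81.012 Y103.793
M3 S456
G1 X56.413 Y127.939 F1506
G1 X89.624 Y137.169
G1 X81.012 Y103.793
G0 X42.721 Y18.981
M3 S456
G1 X110.495 Y53.258 F1506
G1 X104.884 Y58.822
G1 X102.145 Y84.195
G1 X60.799 Y104.586
G1 X85.715 Y84.213
M5
G0 X0.000 Y0.000

viewBox `0 0 167.992 155.690` with mm width/height → 1 unit = 1 mm. Flip: y_m = 155.690 − y_svg.

**Shape 1** — `<polygon>` regular polygon, stroke `#ff8800` → score (S456, F1506). Machine vertices: (81.012,103.793) → (56.413,127.939) → (89.624,137.169) → (81.012,103.793). Closed: final G1 returns to the first vertex.

**Shape 2** — `<polyline>` open polyline, stroke `#ff8800` → score (S456, F1506). Machine vertices: (42.721,18.981) → (110.495,53.258) → (104.884,58.822) → (102.145,84.195) → (60.799,104.586) → (85.715,84.213). Open path.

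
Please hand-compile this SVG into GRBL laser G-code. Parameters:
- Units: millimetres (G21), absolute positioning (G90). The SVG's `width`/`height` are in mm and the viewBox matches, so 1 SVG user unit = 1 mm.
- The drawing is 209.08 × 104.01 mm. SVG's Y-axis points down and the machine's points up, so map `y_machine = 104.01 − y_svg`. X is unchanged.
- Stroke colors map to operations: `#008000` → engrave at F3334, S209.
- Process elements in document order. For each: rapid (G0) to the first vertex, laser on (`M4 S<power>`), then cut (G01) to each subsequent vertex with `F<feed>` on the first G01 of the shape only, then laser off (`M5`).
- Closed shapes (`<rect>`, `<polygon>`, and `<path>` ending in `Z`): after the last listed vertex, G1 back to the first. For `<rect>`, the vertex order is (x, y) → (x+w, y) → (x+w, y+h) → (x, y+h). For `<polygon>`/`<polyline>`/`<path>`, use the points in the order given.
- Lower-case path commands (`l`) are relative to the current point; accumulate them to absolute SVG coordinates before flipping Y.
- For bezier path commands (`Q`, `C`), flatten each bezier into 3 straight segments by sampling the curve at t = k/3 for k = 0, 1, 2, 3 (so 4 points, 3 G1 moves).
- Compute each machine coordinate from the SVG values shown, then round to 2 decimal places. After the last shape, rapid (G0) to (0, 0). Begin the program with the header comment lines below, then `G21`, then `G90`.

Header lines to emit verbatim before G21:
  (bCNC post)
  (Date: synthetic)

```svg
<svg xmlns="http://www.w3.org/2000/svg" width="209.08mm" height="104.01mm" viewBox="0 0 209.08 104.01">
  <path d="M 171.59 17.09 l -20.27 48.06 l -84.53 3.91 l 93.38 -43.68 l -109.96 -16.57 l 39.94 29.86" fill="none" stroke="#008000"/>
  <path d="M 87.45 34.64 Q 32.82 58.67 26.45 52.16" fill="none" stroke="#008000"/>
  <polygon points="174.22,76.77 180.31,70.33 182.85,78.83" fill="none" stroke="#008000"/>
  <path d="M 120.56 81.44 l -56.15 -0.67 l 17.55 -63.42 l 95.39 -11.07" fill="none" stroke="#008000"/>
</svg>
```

viewBox `0 0 209.08 104.01` with mm width/height → 1 unit = 1 mm. Flip: y_m = 104.01 − y_svg.

**Shape 1** — `<path>` open polyline, stroke `#008000` → engrave (S209, F3334). Machine vertices: (171.59,86.92) → (151.32,38.86) → (66.79,34.95) → (160.17,78.63) → (50.21,95.20) → (90.15,65.34). Open path.

**Shape 2** — `<path>` quadratic bezier, stroke `#008000` → engrave (S209, F3334). Control points (SVG): P0=(87.45,34.64), P1=(32.82,58.67), P2=(26.45,52.16); sampled at t=k/3. Machine vertices: (87.45,69.37) → (56.39,56.74) → (36.06,50.90) → (26.45,51.85). Open path.

**Shape 3** — `<polygon>` regular polygon, stroke `#008000` → engrave (S209, F3334). Machine vertices: (174.22,27.24) → (180.31,33.68) → (182.85,25.18) → (174.22,27.24). Closed: final G1 returns to the first vertex.

**Shape 4** — `<path>` open polyline, stroke `#008000` → engrave (S209, F3334). Machine vertices: (120.56,22.57) → (64.41,23.24) → (81.96,86.66) → (177.35,97.73). Open path.

(bCNC post)
(Date: synthetic)
G21
G90
G0 X171.59 Y86.92
M4 S209
G01 X151.32 Y38.86 F3334
G01 X66.79 Y34.95
G01 X160.17 Y78.63
G01 X50.21 Y95.20
G01 X90.15 Y65.34
M5
G0 X87.45 Y69.37
M4 S209
G01 X56.39 Y56.74 F3334
G01 X36.06 Y50.90
G01 X26.45 Y51.85
M5
G0 X174.22 Y27.24
M4 S209
G01 X180.31 Y33.68 F3334
G01 X182.85 Y25.18
G01 X174.22 Y27.24
M5
G0 X120.56 Y22.57
M4 S209
G01 X64.41 Y23.24 F3334
G01 X81.96 Y86.66
G01 X177.35 Y97.73
M5
G0 X0.00 Y0.00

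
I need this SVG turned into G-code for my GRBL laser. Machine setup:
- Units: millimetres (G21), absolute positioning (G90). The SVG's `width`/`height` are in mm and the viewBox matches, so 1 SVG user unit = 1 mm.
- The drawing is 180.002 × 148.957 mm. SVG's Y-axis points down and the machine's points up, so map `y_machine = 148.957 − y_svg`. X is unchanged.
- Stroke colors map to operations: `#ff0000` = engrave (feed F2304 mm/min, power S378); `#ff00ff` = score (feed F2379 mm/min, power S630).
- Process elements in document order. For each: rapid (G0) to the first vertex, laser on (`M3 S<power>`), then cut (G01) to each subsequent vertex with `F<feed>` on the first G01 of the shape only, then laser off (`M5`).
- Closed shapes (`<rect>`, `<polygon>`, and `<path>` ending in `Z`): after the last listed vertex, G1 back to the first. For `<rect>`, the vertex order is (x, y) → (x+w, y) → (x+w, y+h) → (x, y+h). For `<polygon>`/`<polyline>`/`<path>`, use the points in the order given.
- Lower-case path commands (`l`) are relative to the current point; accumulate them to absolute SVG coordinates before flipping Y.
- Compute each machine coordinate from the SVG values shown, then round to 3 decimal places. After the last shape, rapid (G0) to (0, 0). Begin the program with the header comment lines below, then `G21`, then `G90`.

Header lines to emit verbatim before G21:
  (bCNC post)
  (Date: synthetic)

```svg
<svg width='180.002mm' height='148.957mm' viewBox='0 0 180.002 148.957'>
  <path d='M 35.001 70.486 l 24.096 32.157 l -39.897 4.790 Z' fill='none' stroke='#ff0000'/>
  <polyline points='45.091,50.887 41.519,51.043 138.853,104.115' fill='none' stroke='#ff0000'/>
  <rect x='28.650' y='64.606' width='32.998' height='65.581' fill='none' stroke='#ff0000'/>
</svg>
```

(bCNC post)
(Date: synthetic)
G21
G90
G0 X35.001 Y78.471
M3 S378
G01 X59.097 Y46.314 F2304
G01 X19.200 Y41.524
G01 X35.001 Y78.471
M5
G0 X45.091 Y98.070
M3 S378
G01 X41.519 Y97.914 F2304
G01 X138.853 Y44.842
M5
G0 X28.650 Y84.351
M3 S378
G01 X61.648 Y84.351 F2304
G01 X61.648 Y18.770
G01 X28.650 Y18.770
G01 X28.650 Y84.351
M5
G0 X0.000 Y0.000

1 u = 1 mm; y_m = 148.957 − y.

[1] `<path>` regular polygon, #ff0000→engrave S378 F2304: (35.001,78.471) → (59.097,46.314) → (19.200,41.524) → (35.001,78.471) (closed)

[2] `<polyline>` open polyline, #ff0000→engrave S378 F2304: (45.091,98.070) → (41.519,97.914) → (138.853,44.842)

[3] `<rect>` rectangle, #ff0000→engrave S378 F2304: (28.650,84.351) → (61.648,84.351) → (61.648,18.770) → (28.650,18.770) → (28.650,84.351) (closed)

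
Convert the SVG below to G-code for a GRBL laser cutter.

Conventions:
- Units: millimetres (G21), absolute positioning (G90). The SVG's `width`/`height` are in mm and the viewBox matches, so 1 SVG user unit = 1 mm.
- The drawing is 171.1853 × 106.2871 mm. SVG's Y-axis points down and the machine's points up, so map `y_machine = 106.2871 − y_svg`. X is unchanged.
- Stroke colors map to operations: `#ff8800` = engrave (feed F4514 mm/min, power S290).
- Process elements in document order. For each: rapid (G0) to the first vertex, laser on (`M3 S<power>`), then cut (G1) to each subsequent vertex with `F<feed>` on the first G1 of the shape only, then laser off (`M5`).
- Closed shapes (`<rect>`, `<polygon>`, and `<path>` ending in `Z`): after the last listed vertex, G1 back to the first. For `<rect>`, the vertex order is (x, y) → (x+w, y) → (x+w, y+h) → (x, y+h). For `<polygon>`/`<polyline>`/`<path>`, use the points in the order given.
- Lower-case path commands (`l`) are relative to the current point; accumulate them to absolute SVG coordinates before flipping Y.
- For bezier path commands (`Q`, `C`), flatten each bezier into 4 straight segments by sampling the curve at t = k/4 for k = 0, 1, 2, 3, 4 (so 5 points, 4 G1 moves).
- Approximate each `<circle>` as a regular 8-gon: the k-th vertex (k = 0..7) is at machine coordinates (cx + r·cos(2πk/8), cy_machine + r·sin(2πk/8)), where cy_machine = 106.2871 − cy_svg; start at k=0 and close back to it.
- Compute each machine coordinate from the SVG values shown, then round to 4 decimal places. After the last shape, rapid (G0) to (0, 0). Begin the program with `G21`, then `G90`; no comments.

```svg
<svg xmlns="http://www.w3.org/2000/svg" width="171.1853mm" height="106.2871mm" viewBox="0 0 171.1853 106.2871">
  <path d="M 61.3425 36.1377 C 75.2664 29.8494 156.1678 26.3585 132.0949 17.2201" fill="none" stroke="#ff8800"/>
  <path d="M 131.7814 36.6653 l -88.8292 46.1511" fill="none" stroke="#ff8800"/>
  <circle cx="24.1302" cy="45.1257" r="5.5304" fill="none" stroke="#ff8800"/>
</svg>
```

Since the viewBox matches the mm dimensions, user units are millimetres directly. The only transform is the Y-flip y_m = 106.2871 − y_svg.

Shape 1 is a cubic bezier drawn with `<path>`. Its stroke #ff8800 means engrave at S290, F4514. After flipping Y the toolpath is (61.3425,70.1494) → (81.6570,74.4731) → (110.9675,78.5394) → (133.1536,83.1402) → (132.0949,89.0670).

Shape 2 is a line segment drawn with `<path>`. Its stroke #ff8800 means engrave at S290, F4514. After flipping Y the toolpath is (131.7814,69.6218) → (42.9522,23.4707).

Shape 3 is a circle drawn with `<circle>`. Its stroke #ff8800 means engrave at S290, F4514. After flipping Y the toolpath is (29.6606,61.1614) → (28.0408,65.0720) → (24.1302,66.6918) → (20.2196,65.0720) → (18.5998,61.1614) → (20.2196,57.2508) → (24.1302,55.6310) → (28.0408,57.2508) → (29.6606,61.1614), returning to the start.

G21
G90
G0 X61.3425 Y70.1494
M3 S290
G1 X81.6570 Y74.4731 F4514
G1 X110.9675 Y78.5394
G1 X133.1536 Y83.1402
G1 X132.0949 Y89.0670
M5
G0 X131.7814 Y69.6218
M3 S290
G1 X42.9522 Y23.4707 F4514
M5
G0 X29.6606 Y61.1614
M3 S290
G1 X28.0408 Y65.0720 F4514
G1 X24.1302 Y66.6918
G1 X20.2196 Y65.0720
G1 X18.5998 Y61.1614
G1 X20.2196 Y57.2508
G1 X24.1302 Y55.6310
G1 X28.0408 Y57.2508
G1 X29.6606 Y61.1614
M5
G0 X0.0000 Y0.0000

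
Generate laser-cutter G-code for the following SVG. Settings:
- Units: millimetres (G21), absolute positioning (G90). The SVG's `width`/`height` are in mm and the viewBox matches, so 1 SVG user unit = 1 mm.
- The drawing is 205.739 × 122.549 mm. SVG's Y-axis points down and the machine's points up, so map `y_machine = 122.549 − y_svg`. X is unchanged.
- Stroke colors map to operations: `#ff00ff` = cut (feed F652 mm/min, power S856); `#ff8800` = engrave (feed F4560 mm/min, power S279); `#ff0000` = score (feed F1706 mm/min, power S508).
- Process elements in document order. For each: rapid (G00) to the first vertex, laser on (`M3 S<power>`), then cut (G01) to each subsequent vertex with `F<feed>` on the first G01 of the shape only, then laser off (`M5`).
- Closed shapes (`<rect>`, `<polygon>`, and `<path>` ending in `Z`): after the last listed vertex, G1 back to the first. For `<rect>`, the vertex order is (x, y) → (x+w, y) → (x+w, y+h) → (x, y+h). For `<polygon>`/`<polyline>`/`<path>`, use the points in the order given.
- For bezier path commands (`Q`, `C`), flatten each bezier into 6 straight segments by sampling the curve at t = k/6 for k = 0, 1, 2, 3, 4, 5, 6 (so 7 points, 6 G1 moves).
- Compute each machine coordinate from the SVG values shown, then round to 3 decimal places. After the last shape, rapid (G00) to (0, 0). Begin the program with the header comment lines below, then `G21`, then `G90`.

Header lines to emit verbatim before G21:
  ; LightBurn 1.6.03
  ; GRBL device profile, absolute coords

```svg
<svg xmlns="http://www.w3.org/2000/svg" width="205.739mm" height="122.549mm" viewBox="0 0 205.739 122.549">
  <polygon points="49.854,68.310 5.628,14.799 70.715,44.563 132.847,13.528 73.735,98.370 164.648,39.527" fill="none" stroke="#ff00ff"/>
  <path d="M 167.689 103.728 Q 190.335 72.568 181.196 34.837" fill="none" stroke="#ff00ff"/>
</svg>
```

1 u = 1 mm; y_m = 122.549 − y.

[1] `<polygon>` closed polygon, #ff00ff→cut S856 F652: (49.854,54.239) → (5.628,107.750) → (70.715,77.986) → (132.847,109.021) → (73.735,24.179) → (164.648,83.022) → (49.854,54.239) (closed)

[2] `<path>` quadratic bezier, #ff00ff→cut S856 F652: (167.689,18.821) → (174.355,29.390) → (179.255,40.324) → (182.389,51.624) → (183.757,63.288) → (183.359,75.318) → (181.196,87.712)

; LightBurn 1.6.03
; GRBL device profile, absolute coords
G21
G90
G00 X49.854 Y54.239
M3 S856
G01 X5.628 Y107.750 F652
G01 X70.715 Y77.986
G01 X132.847 Y109.021
G01 X73.735 Y24.179
G01 X164.648 Y83.022
G01 X49.854 Y54.239
M5
G00 X167.689 Y18.821
M3 S856
G01 X174.355 Y29.390 F652
G01 X179.255 Y40.324
G01 X182.389 Y51.624
G01 X183.757 Y63.288
G01 X183.359 Y75.318
G01 X181.196 Y87.712
M5
G00 X0.000 Y0.000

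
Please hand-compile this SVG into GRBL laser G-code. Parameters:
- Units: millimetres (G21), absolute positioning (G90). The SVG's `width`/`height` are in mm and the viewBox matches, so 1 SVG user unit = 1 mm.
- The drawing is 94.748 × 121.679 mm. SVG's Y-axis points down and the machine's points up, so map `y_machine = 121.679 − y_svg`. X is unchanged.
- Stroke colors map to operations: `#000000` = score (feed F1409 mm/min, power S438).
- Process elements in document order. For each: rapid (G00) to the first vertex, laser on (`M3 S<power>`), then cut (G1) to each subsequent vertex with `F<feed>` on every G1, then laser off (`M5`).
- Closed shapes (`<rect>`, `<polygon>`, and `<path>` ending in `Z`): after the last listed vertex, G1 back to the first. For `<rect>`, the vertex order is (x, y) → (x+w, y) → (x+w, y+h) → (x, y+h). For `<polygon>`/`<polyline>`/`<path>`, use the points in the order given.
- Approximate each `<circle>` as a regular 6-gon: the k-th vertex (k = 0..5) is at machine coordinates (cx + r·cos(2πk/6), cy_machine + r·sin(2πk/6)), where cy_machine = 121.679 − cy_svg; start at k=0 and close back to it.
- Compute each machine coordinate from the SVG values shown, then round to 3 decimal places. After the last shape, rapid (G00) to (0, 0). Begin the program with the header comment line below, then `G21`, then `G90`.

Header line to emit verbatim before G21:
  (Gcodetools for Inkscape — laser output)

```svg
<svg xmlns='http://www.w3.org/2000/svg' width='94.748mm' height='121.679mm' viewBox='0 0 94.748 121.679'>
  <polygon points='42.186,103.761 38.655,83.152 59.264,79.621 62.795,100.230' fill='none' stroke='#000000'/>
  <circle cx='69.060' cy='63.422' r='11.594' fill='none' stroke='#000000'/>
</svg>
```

(Gcodetools for Inkscape — laser output)
G21
G90
G00 X42.186 Y17.918
M3 S438
G1 X38.655 Y38.527 F1409
G1 X59.264 Y42.058 F1409
G1 X62.795 Y21.449 F1409
G1 X42.186 Y17.918 F1409
M5
G00 X80.654 Y58.257
M3 S438
G1 X74.857 Y68.298 F1409
G1 X63.263 Y68.298 F1409
G1 X57.466 Y58.257 F1409
G1 X63.263 Y48.216 F1409
G1 X74.857 Y48.216 F1409
G1 X80.654 Y58.257 F1409
M5
G00 X0.000 Y0.000

viewBox `0 0 94.748 121.679` with mm width/height → 1 unit = 1 mm. Flip: y_m = 121.679 − y_svg.

**Shape 1** — `<polygon>` regular polygon, stroke `#000000` → score (S438, F1409). Machine vertices: (42.186,17.918) → (38.655,38.527) → (59.264,42.058) → (62.795,21.449) → (42.186,17.918). Closed: final G1 returns to the first vertex.

**Shape 2** — `<circle>` circle, stroke `#000000` → score (S438, F1409). Machine vertices: (80.654,58.257) → (74.857,68.298) → (63.263,68.298) → (57.466,58.257) → (63.263,48.216) → (74.857,48.216) → (80.654,58.257). Closed: final G1 returns to the first vertex.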